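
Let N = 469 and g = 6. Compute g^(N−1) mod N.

225

6^1 ≡ 6 (mod 469)
6^2 ≡ 6^2 = 36 ≡ 36 (mod 469)
6^4 ≡ 36^2 = 1296 ≡ 358 (mod 469)
6^8 ≡ 358^2 = 128164 ≡ 127 (mod 469)
6^16 ≡ 127^2 = 16129 ≡ 183 (mod 469)
6^32 ≡ 183^2 = 33489 ≡ 190 (mod 469)
6^64 ≡ 190^2 = 36100 ≡ 456 (mod 469)
6^128 ≡ 456^2 = 207936 ≡ 169 (mod 469)
6^256 ≡ 169^2 = 28561 ≡ 421 (mod 469)
468 = 256 + 128 + 64 + 16 + 4 in binary powers of 2.
So 6^468 ≡ 421 · 169 · 456 · 183 · 358 ≡ 225 (mod 469).
Since 225 ≠ 1, base 6 is a Fermat witness: 469 is composite.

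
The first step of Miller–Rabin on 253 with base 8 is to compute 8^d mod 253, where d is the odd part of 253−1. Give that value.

50

253 − 1 = 252 = 2^2 · 63, so d = 63.
8^1 ≡ 8 (mod 253)
8^2 ≡ 8^2 = 64 ≡ 64 (mod 253)
8^4 ≡ 64^2 = 4096 ≡ 48 (mod 253)
8^8 ≡ 48^2 = 2304 ≡ 27 (mod 253)
8^16 ≡ 27^2 = 729 ≡ 223 (mod 253)
8^32 ≡ 223^2 = 49729 ≡ 141 (mod 253)
63 = 32 + 16 + 8 + 4 + 2 + 1 in binary powers of 2.
So 8^63 ≡ 141 · 223 · 27 · 48 · 64 · 8 ≡ 50 (mod 253).
Squaring chain: 50 → 223; never reaches −1, so base 8 is a Miller–Rabin witness that 253 is composite.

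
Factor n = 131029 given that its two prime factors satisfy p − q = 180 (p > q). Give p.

Since p = q + 180, we have 131029 = q(q + 180), so q² + 180q − 131029 = 0.
Discriminant: 180² + 4·131029 = 32400 + 524116 = 556516; √556516 = 746.
q = (−180 + 746)/2 = 283, and p = q + 180 = 463.
Check: 283 · 463 = 131029.

463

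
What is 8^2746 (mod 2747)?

8^1 ≡ 8 (mod 2747)
8^2 ≡ 8^2 = 64 ≡ 64 (mod 2747)
8^4 ≡ 64^2 = 4096 ≡ 1349 (mod 2747)
8^8 ≡ 1349^2 = 1819801 ≡ 1287 (mod 2747)
8^16 ≡ 1287^2 = 1656369 ≡ 2675 (mod 2747)
8^32 ≡ 2675^2 = 7155625 ≡ 2437 (mod 2747)
8^64 ≡ 2437^2 = 5938969 ≡ 2702 (mod 2747)
8^128 ≡ 2702^2 = 7300804 ≡ 2025 (mod 2747)
8^256 ≡ 2025^2 = 4100625 ≡ 2101 (mod 2747)
8^512 ≡ 2101^2 = 4414201 ≡ 2519 (mod 2747)
8^1024 ≡ 2519^2 = 6345361 ≡ 2538 (mod 2747)
8^2048 ≡ 2538^2 = 6441444 ≡ 2476 (mod 2747)
2746 = 2048 + 512 + 128 + 32 + 16 + 8 + 2 in binary powers of 2.
So 8^2746 ≡ 2476 · 2519 · 2025 · 2437 · 2675 · 1287 · 64 ≡ 1958 (mod 2747).
Since 1958 ≠ 1, base 8 is a Fermat witness: 2747 is composite.

1958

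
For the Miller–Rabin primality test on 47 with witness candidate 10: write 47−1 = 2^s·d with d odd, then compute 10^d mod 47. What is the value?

46

47 − 1 = 46 = 2^1 · 23, so d = 23.
10^1 ≡ 10 (mod 47)
10^2 ≡ 10^2 = 100 ≡ 6 (mod 47)
10^4 ≡ 6^2 = 36 ≡ 36 (mod 47)
10^8 ≡ 36^2 = 1296 ≡ 27 (mod 47)
10^16 ≡ 27^2 = 729 ≡ 24 (mod 47)
23 = 16 + 4 + 2 + 1 in binary powers of 2.
So 10^23 ≡ 24 · 36 · 6 · 10 ≡ 46 (mod 47).
Since 10^d ≡ 46 (mod 47), base 10 does not prove 47 composite.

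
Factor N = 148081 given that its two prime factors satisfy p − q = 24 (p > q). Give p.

Since p = q + 24, we have 148081 = q(q + 24), so q² + 24q − 148081 = 0.
Discriminant: 24² + 4·148081 = 576 + 592324 = 592900; √592900 = 770.
q = (−24 + 770)/2 = 373, and p = q + 24 = 397.
Check: 373 · 397 = 148081.

397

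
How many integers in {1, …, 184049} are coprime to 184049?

Factor: 184049 = 41 · 67^2.
φ(184049) = (41−1) · 67^1·(67−1) = 40 · 4422 = 176880.

176880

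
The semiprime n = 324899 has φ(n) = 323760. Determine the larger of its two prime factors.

φ(n) = (p−1)(q−1) = n − (p+q) + 1, so p + q = 324899 − 323760 + 1 = 1140.
p and q are the roots of t² − 1140t + 324899 = 0.
Discriminant: 1140² − 4·324899 = 1299600 − 1299596 = 4; √4 = 2.
q = (1140 − 2)/2 = 569, p = (1140 + 2)/2 = 571.
Check: 569 · 571 = 324899.

571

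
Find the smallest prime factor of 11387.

59

11387 is odd.
Digit sum 20, not divisible by 3.
Ends in 7: not divisible by 5.
7: 11387 = 7·1626 + 5
11: 11387 = 11·1035 + 2
13: 11387 = 13·875 + 12
17: 11387 = 17·669 + 14
19: 11387 = 19·599 + 6
23: 11387 = 23·495 + 2
29: 11387 = 29·392 + 19
31: 11387 = 31·367 + 10
37: 11387 = 37·307 + 28
41: 11387 = 41·277 + 30
43: 11387 = 43·264 + 35
47: 11387 = 47·242 + 13
53: 11387 = 53·214 + 45
59: 11387 = 59·193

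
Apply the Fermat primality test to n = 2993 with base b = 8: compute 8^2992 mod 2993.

8^1 ≡ 8 (mod 2993)
8^2 ≡ 8^2 = 64 ≡ 64 (mod 2993)
8^4 ≡ 64^2 = 4096 ≡ 1103 (mod 2993)
8^8 ≡ 1103^2 = 1216609 ≡ 1451 (mod 2993)
8^16 ≡ 1451^2 = 2105401 ≡ 1322 (mod 2993)
8^32 ≡ 1322^2 = 1747684 ≡ 2765 (mod 2993)
8^64 ≡ 2765^2 = 7645225 ≡ 1103 (mod 2993)
8^128 ≡ 1103^2 = 1216609 ≡ 1451 (mod 2993)
8^256 ≡ 1451^2 = 2105401 ≡ 1322 (mod 2993)
8^512 ≡ 1322^2 = 1747684 ≡ 2765 (mod 2993)
8^1024 ≡ 2765^2 = 7645225 ≡ 1103 (mod 2993)
8^2048 ≡ 1103^2 = 1216609 ≡ 1451 (mod 2993)
2992 = 2048 + 512 + 256 + 128 + 32 + 16 in binary powers of 2.
So 8^2992 ≡ 1451 · 2765 · 1322 · 1451 · 2765 · 1322 ≡ 592 (mod 2993).
Since 592 ≠ 1, base 8 is a Fermat witness: 2993 is composite.

592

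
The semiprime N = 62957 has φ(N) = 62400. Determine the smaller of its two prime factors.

157

φ(n) = (p−1)(q−1) = n − (p+q) + 1, so p + q = 62957 − 62400 + 1 = 558.
p and q are the roots of t² − 558t + 62957 = 0.
Discriminant: 558² − 4·62957 = 311364 − 251828 = 59536; √59536 = 244.
q = (558 − 244)/2 = 157, p = (558 + 244)/2 = 401.
Check: 157 · 401 = 62957.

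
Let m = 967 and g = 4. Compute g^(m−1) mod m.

1

4^1 ≡ 4 (mod 967)
4^2 ≡ 4^2 = 16 ≡ 16 (mod 967)
4^4 ≡ 16^2 = 256 ≡ 256 (mod 967)
4^8 ≡ 256^2 = 65536 ≡ 747 (mod 967)
4^16 ≡ 747^2 = 558009 ≡ 50 (mod 967)
4^32 ≡ 50^2 = 2500 ≡ 566 (mod 967)
4^64 ≡ 566^2 = 320356 ≡ 279 (mod 967)
4^128 ≡ 279^2 = 77841 ≡ 481 (mod 967)
4^256 ≡ 481^2 = 231361 ≡ 248 (mod 967)
4^512 ≡ 248^2 = 61504 ≡ 583 (mod 967)
966 = 512 + 256 + 128 + 64 + 4 + 2 in binary powers of 2.
So 4^966 ≡ 583 · 248 · 481 · 279 · 256 · 16 ≡ 1 (mod 967).
Since the result is 1, base 4 gives no evidence that 967 is composite.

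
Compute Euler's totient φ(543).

360

Factor: 543 = 3 · 181.
φ(543) = (3−1) · (181−1) = 2 · 180 = 360.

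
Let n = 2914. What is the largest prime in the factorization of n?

47

2914 = 2 · 1457
1457 = 31 · 47
47 is prime.
So 2914 = 2 · 31 · 47; the largest prime factor is 47.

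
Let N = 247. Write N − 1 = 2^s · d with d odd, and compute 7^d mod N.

96

247 − 1 = 246 = 2^1 · 123, so d = 123.
7^1 ≡ 7 (mod 247)
7^2 ≡ 7^2 = 49 ≡ 49 (mod 247)
7^4 ≡ 49^2 = 2401 ≡ 178 (mod 247)
7^8 ≡ 178^2 = 31684 ≡ 68 (mod 247)
7^16 ≡ 68^2 = 4624 ≡ 178 (mod 247)
7^32 ≡ 178^2 = 31684 ≡ 68 (mod 247)
7^64 ≡ 68^2 = 4624 ≡ 178 (mod 247)
123 = 64 + 32 + 16 + 8 + 2 + 1 in binary powers of 2.
So 7^123 ≡ 178 · 68 · 178 · 68 · 49 · 7 ≡ 96 (mod 247).
Squaring chain: 96; never reaches −1, so base 7 is a Miller–Rabin witness that 247 is composite.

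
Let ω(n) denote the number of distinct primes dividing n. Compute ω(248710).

248710 = 2 · 124355
124355 = 5 · 24871
24871 = 7 · 3553
3553 = 11 · 323
323 = 17 · 19
248710 = 2 · 5 · 7 · 11 · 17 · 19, which has 6 distinct prime factors.

6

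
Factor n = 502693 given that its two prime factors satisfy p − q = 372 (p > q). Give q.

547

Since p = q + 372, we have 502693 = q(q + 372), so q² + 372q − 502693 = 0.
Discriminant: 372² + 4·502693 = 138384 + 2010772 = 2149156; √2149156 = 1466.
q = (−372 + 1466)/2 = 547, and p = q + 372 = 919.
Check: 547 · 919 = 502693.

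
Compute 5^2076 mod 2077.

1489

5^1 ≡ 5 (mod 2077)
5^2 ≡ 5^2 = 25 ≡ 25 (mod 2077)
5^4 ≡ 25^2 = 625 ≡ 625 (mod 2077)
5^8 ≡ 625^2 = 390625 ≡ 149 (mod 2077)
5^16 ≡ 149^2 = 22201 ≡ 1431 (mod 2077)
5^32 ≡ 1431^2 = 2047761 ≡ 1916 (mod 2077)
5^64 ≡ 1916^2 = 3671056 ≡ 997 (mod 2077)
5^128 ≡ 997^2 = 994009 ≡ 1203 (mod 2077)
5^256 ≡ 1203^2 = 1447209 ≡ 1617 (mod 2077)
5^512 ≡ 1617^2 = 2614689 ≡ 1823 (mod 2077)
5^1024 ≡ 1823^2 = 3323329 ≡ 129 (mod 2077)
5^2048 ≡ 129^2 = 16641 ≡ 25 (mod 2077)
2076 = 2048 + 16 + 8 + 4 in binary powers of 2.
So 5^2076 ≡ 25 · 1431 · 149 · 625 ≡ 1489 (mod 2077).
Since 1489 ≠ 1, base 5 is a Fermat witness: 2077 is composite.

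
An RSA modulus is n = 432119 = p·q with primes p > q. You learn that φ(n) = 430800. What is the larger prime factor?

φ(n) = (p−1)(q−1) = n − (p+q) + 1, so p + q = 432119 − 430800 + 1 = 1320.
p and q are the roots of t² − 1320t + 432119 = 0.
Discriminant: 1320² − 4·432119 = 1742400 − 1728476 = 13924; √13924 = 118.
q = (1320 − 118)/2 = 601, p = (1320 + 118)/2 = 719.
Check: 601 · 719 = 432119.

719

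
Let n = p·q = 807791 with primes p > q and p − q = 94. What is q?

Since p = q + 94, we have 807791 = q(q + 94), so q² + 94q − 807791 = 0.
Discriminant: 94² + 4·807791 = 8836 + 3231164 = 3240000; √3240000 = 1800.
q = (−94 + 1800)/2 = 853, and p = q + 94 = 947.
Check: 853 · 947 = 807791.

853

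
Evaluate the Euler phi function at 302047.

287040

Factor: 302047 = 41 · 53 · 139.
φ(302047) = (41−1) · (53−1) · (139−1) = 40 · 52 · 138 = 287040.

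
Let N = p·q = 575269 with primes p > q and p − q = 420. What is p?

997

Since p = q + 420, we have 575269 = q(q + 420), so q² + 420q − 575269 = 0.
Discriminant: 420² + 4·575269 = 176400 + 2301076 = 2477476; √2477476 = 1574.
q = (−420 + 1574)/2 = 577, and p = q + 420 = 997.
Check: 577 · 997 = 575269.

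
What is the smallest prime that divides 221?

13

221 is odd.
Digit sum 5, not divisible by 3.
Ends in 1: not divisible by 5.
7: 221 = 7·31 + 4
11: 221 = 11·20 + 1
13: 221 = 13·17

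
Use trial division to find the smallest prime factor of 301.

301 is odd.
Digit sum 4, not divisible by 3.
Ends in 1: not divisible by 5.
7: 301 = 7·43

7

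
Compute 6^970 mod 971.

1

6^1 ≡ 6 (mod 971)
6^2 ≡ 6^2 = 36 ≡ 36 (mod 971)
6^4 ≡ 36^2 = 1296 ≡ 325 (mod 971)
6^8 ≡ 325^2 = 105625 ≡ 757 (mod 971)
6^16 ≡ 757^2 = 573049 ≡ 159 (mod 971)
6^32 ≡ 159^2 = 25281 ≡ 35 (mod 971)
6^64 ≡ 35^2 = 1225 ≡ 254 (mod 971)
6^128 ≡ 254^2 = 64516 ≡ 430 (mod 971)
6^256 ≡ 430^2 = 184900 ≡ 410 (mod 971)
6^512 ≡ 410^2 = 168100 ≡ 117 (mod 971)
970 = 512 + 256 + 128 + 64 + 8 + 2 in binary powers of 2.
So 6^970 ≡ 117 · 410 · 430 · 254 · 757 · 36 ≡ 1 (mod 971).
Since the result is 1, base 6 gives no evidence that 971 is composite.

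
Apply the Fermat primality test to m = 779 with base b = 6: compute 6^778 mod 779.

156

6^1 ≡ 6 (mod 779)
6^2 ≡ 6^2 = 36 ≡ 36 (mod 779)
6^4 ≡ 36^2 = 1296 ≡ 517 (mod 779)
6^8 ≡ 517^2 = 267289 ≡ 92 (mod 779)
6^16 ≡ 92^2 = 8464 ≡ 674 (mod 779)
6^32 ≡ 674^2 = 454276 ≡ 119 (mod 779)
6^64 ≡ 119^2 = 14161 ≡ 139 (mod 779)
6^128 ≡ 139^2 = 19321 ≡ 625 (mod 779)
6^256 ≡ 625^2 = 390625 ≡ 346 (mod 779)
6^512 ≡ 346^2 = 119716 ≡ 529 (mod 779)
778 = 512 + 256 + 8 + 2 in binary powers of 2.
So 6^778 ≡ 529 · 346 · 92 · 36 ≡ 156 (mod 779).
Since 156 ≠ 1, base 6 is a Fermat witness: 779 is composite.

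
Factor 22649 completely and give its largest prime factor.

22649 = 11 · 2059
2059 = 29 · 71
71 is prime.
So 22649 = 11 · 29 · 71; the largest prime factor is 71.

71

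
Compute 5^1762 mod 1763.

1665

5^1 ≡ 5 (mod 1763)
5^2 ≡ 5^2 = 25 ≡ 25 (mod 1763)
5^4 ≡ 25^2 = 625 ≡ 625 (mod 1763)
5^8 ≡ 625^2 = 390625 ≡ 1002 (mod 1763)
5^16 ≡ 1002^2 = 1004004 ≡ 857 (mod 1763)
5^32 ≡ 857^2 = 734449 ≡ 1041 (mod 1763)
5^64 ≡ 1041^2 = 1083681 ≡ 1199 (mod 1763)
5^128 ≡ 1199^2 = 1437601 ≡ 756 (mod 1763)
5^256 ≡ 756^2 = 571536 ≡ 324 (mod 1763)
5^512 ≡ 324^2 = 104976 ≡ 959 (mod 1763)
5^1024 ≡ 959^2 = 919681 ≡ 1158 (mod 1763)
1762 = 1024 + 512 + 128 + 64 + 32 + 2 in binary powers of 2.
So 5^1762 ≡ 1158 · 959 · 756 · 1199 · 1041 · 25 ≡ 1665 (mod 1763).
Since 1665 ≠ 1, base 5 is a Fermat witness: 1763 is composite.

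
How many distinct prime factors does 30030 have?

6

30030 = 2 · 15015
15015 = 3 · 5005
5005 = 5 · 1001
1001 = 7 · 143
143 = 11 · 13
30030 = 2 · 3 · 5 · 7 · 11 · 13, which has 6 distinct prime factors.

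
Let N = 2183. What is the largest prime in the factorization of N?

2183 = 37 · 59
59 is prime.
So 2183 = 37 · 59; the largest prime factor is 59.

59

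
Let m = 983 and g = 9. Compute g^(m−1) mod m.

9^1 ≡ 9 (mod 983)
9^2 ≡ 9^2 = 81 ≡ 81 (mod 983)
9^4 ≡ 81^2 = 6561 ≡ 663 (mod 983)
9^8 ≡ 663^2 = 439569 ≡ 168 (mod 983)
9^16 ≡ 168^2 = 28224 ≡ 700 (mod 983)
9^32 ≡ 700^2 = 490000 ≡ 466 (mod 983)
9^64 ≡ 466^2 = 217156 ≡ 896 (mod 983)
9^128 ≡ 896^2 = 802816 ≡ 688 (mod 983)
9^256 ≡ 688^2 = 473344 ≡ 521 (mod 983)
9^512 ≡ 521^2 = 271441 ≡ 133 (mod 983)
982 = 512 + 256 + 128 + 64 + 16 + 4 + 2 in binary powers of 2.
So 9^982 ≡ 133 · 521 · 688 · 896 · 700 · 663 · 81 ≡ 1 (mod 983).
Since the result is 1, base 9 gives no evidence that 983 is composite.

1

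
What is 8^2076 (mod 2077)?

8^1 ≡ 8 (mod 2077)
8^2 ≡ 8^2 = 64 ≡ 64 (mod 2077)
8^4 ≡ 64^2 = 4096 ≡ 2019 (mod 2077)
8^8 ≡ 2019^2 = 4076361 ≡ 1287 (mod 2077)
8^16 ≡ 1287^2 = 1656369 ≡ 1000 (mod 2077)
8^32 ≡ 1000^2 = 1000000 ≡ 963 (mod 2077)
8^64 ≡ 963^2 = 927369 ≡ 1027 (mod 2077)
8^128 ≡ 1027^2 = 1054729 ≡ 1690 (mod 2077)
8^256 ≡ 1690^2 = 2856100 ≡ 225 (mod 2077)
8^512 ≡ 225^2 = 50625 ≡ 777 (mod 2077)
8^1024 ≡ 777^2 = 603729 ≡ 1399 (mod 2077)
8^2048 ≡ 1399^2 = 1957201 ≡ 667 (mod 2077)
2076 = 2048 + 16 + 8 + 4 in binary powers of 2.
So 8^2076 ≡ 667 · 1000 · 1287 · 2019 ≡ 349 (mod 2077).
Since 349 ≠ 1, base 8 is a Fermat witness: 2077 is composite.

349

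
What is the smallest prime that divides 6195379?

6195379 is odd.
Digit sum 40, not divisible by 3.
Ends in 9: not divisible by 5.
7: 6195379 = 7·885054 + 1
11: 6195379 = 11·563216 + 3
13: 6195379 = 13·476567 + 8
17: 6195379 = 17·364434 + 1
19: 6195379 = 19·326072 + 11
23: 6195379 = 23·269364 + 7
29: 6195379 = 29·213633 + 22
31: 6195379 = 31·199850 + 29
37: 6195379 = 37·167442 + 25
41: 6195379 = 41·151106 + 33
43: 6195379 = 43·144078 + 25
47: 6195379 = 47·131816 + 27
53: 6195379 = 53·116893 + 50
59: 6195379 = 59·105006 + 25
61: 6195379 = 61·101563 + 36
67: 6195379 = 67·92468 + 23
71: 6195379 = 71·87258 + 61
73: 6195379 = 73·84868 + 15
79: 6195379 = 79·78422 + 41
83: 6195379 = 83·74643 + 10
89: 6195379 = 89·69611

89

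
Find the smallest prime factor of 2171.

13

2171 is odd.
Digit sum 11, not divisible by 3.
Ends in 1: not divisible by 5.
7: 2171 = 7·310 + 1
11: 2171 = 11·197 + 4
13: 2171 = 13·167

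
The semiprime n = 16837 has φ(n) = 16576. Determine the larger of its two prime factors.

φ(n) = (p−1)(q−1) = n − (p+q) + 1, so p + q = 16837 − 16576 + 1 = 262.
p and q are the roots of t² − 262t + 16837 = 0.
Discriminant: 262² − 4·16837 = 68644 − 67348 = 1296; √1296 = 36.
q = (262 − 36)/2 = 113, p = (262 + 36)/2 = 149.
Check: 113 · 149 = 16837.

149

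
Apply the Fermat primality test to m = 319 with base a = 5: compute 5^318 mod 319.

136

5^1 ≡ 5 (mod 319)
5^2 ≡ 5^2 = 25 ≡ 25 (mod 319)
5^4 ≡ 25^2 = 625 ≡ 306 (mod 319)
5^8 ≡ 306^2 = 93636 ≡ 169 (mod 319)
5^16 ≡ 169^2 = 28561 ≡ 170 (mod 319)
5^32 ≡ 170^2 = 28900 ≡ 190 (mod 319)
5^64 ≡ 190^2 = 36100 ≡ 53 (mod 319)
5^128 ≡ 53^2 = 2809 ≡ 257 (mod 319)
5^256 ≡ 257^2 = 66049 ≡ 16 (mod 319)
318 = 256 + 32 + 16 + 8 + 4 + 2 in binary powers of 2.
So 5^318 ≡ 16 · 190 · 170 · 169 · 306 · 25 ≡ 136 (mod 319).
Since 136 ≠ 1, base 5 is a Fermat witness: 319 is composite.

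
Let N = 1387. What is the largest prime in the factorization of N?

73

1387 = 19 · 73
73 is prime.
So 1387 = 19 · 73; the largest prime factor is 73.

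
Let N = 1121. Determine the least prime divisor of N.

1121 is odd.
Digit sum 5, not divisible by 3.
Ends in 1: not divisible by 5.
7: 1121 = 7·160 + 1
11: 1121 = 11·101 + 10
13: 1121 = 13·86 + 3
17: 1121 = 17·65 + 16
19: 1121 = 19·59

19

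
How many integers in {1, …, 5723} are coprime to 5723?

5568

Factor: 5723 = 59 · 97.
φ(5723) = (59−1) · (97−1) = 58 · 96 = 5568.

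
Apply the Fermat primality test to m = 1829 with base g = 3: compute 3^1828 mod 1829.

3^1 ≡ 3 (mod 1829)
3^2 ≡ 3^2 = 9 ≡ 9 (mod 1829)
3^4 ≡ 9^2 = 81 ≡ 81 (mod 1829)
3^8 ≡ 81^2 = 6561 ≡ 1074 (mod 1829)
3^16 ≡ 1074^2 = 1153476 ≡ 1206 (mod 1829)
3^32 ≡ 1206^2 = 1454436 ≡ 381 (mod 1829)
3^64 ≡ 381^2 = 145161 ≡ 670 (mod 1829)
3^128 ≡ 670^2 = 448900 ≡ 795 (mod 1829)
3^256 ≡ 795^2 = 632025 ≡ 1020 (mod 1829)
3^512 ≡ 1020^2 = 1040400 ≡ 1528 (mod 1829)
3^1024 ≡ 1528^2 = 2334784 ≡ 980 (mod 1829)
1828 = 1024 + 512 + 256 + 32 + 4 in binary powers of 2.
So 3^1828 ≡ 980 · 1528 · 1020 · 381 · 81 ≡ 534 (mod 1829).
Since 534 ≠ 1, base 3 is a Fermat witness: 1829 is composite.

534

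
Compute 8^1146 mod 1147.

8^1 ≡ 8 (mod 1147)
8^2 ≡ 8^2 = 64 ≡ 64 (mod 1147)
8^4 ≡ 64^2 = 4096 ≡ 655 (mod 1147)
8^8 ≡ 655^2 = 429025 ≡ 47 (mod 1147)
8^16 ≡ 47^2 = 2209 ≡ 1062 (mod 1147)
8^32 ≡ 1062^2 = 1127844 ≡ 343 (mod 1147)
8^64 ≡ 343^2 = 117649 ≡ 655 (mod 1147)
8^128 ≡ 655^2 = 429025 ≡ 47 (mod 1147)
8^256 ≡ 47^2 = 2209 ≡ 1062 (mod 1147)
8^512 ≡ 1062^2 = 1127844 ≡ 343 (mod 1147)
8^1024 ≡ 343^2 = 117649 ≡ 655 (mod 1147)
1146 = 1024 + 64 + 32 + 16 + 8 + 2 in binary powers of 2.
So 8^1146 ≡ 655 · 655 · 343 · 1062 · 47 · 64 ≡ 628 (mod 1147).
Since 628 ≠ 1, base 8 is a Fermat witness: 1147 is composite.

628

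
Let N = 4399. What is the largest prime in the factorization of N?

4399 = 53 · 83
83 is prime.
So 4399 = 53 · 83; the largest prime factor is 83.

83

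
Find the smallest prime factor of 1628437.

29

1628437 is odd.
Digit sum 31, not divisible by 3.
Ends in 7: not divisible by 5.
7: 1628437 = 7·232633 + 6
11: 1628437 = 11·148039 + 8
13: 1628437 = 13·125264 + 5
17: 1628437 = 17·95790 + 7
19: 1628437 = 19·85707 + 4
23: 1628437 = 23·70801 + 14
29: 1628437 = 29·56153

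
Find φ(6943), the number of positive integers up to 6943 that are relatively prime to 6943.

Factor: 6943 = 53 · 131.
φ(6943) = (53−1) · (131−1) = 52 · 130 = 6760.

6760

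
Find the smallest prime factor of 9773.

9773 is odd.
Digit sum 26, not divisible by 3.
Ends in 3: not divisible by 5.
7: 9773 = 7·1396 + 1
11: 9773 = 11·888 + 5
13: 9773 = 13·751 + 10
17: 9773 = 17·574 + 15
19: 9773 = 19·514 + 7
23: 9773 = 23·424 + 21
29: 9773 = 29·337

29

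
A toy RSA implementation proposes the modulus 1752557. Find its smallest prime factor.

29

1752557 is odd.
Digit sum 32, not divisible by 3.
Ends in 7: not divisible by 5.
7: 1752557 = 7·250365 + 2
11: 1752557 = 11·159323 + 4
13: 1752557 = 13·134812 + 1
17: 1752557 = 17·103091 + 10
19: 1752557 = 19·92239 + 16
23: 1752557 = 23·76198 + 3
29: 1752557 = 29·60433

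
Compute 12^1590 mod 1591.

12^1 ≡ 12 (mod 1591)
12^2 ≡ 12^2 = 144 ≡ 144 (mod 1591)
12^4 ≡ 144^2 = 20736 ≡ 53 (mod 1591)
12^8 ≡ 53^2 = 2809 ≡ 1218 (mod 1591)
12^16 ≡ 1218^2 = 1483524 ≡ 712 (mod 1591)
12^32 ≡ 712^2 = 506944 ≡ 1006 (mod 1591)
12^64 ≡ 1006^2 = 1012036 ≡ 160 (mod 1591)
12^128 ≡ 160^2 = 25600 ≡ 144 (mod 1591)
12^256 ≡ 144^2 = 20736 ≡ 53 (mod 1591)
12^512 ≡ 53^2 = 2809 ≡ 1218 (mod 1591)
12^1024 ≡ 1218^2 = 1483524 ≡ 712 (mod 1591)
1590 = 1024 + 512 + 32 + 16 + 4 + 2 in binary powers of 2.
So 12^1590 ≡ 712 · 1218 · 1006 · 712 · 53 · 144 ≡ 84 (mod 1591).
Since 84 ≠ 1, base 12 is a Fermat witness: 1591 is composite.

84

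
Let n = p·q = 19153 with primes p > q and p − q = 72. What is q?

Since p = q + 72, we have 19153 = q(q + 72), so q² + 72q − 19153 = 0.
Discriminant: 72² + 4·19153 = 5184 + 76612 = 81796; √81796 = 286.
q = (−72 + 286)/2 = 107, and p = q + 72 = 179.
Check: 107 · 179 = 19153.

107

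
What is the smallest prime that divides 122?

122 is even: 2 divides it.

2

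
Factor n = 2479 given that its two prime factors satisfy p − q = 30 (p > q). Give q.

37

Since p = q + 30, we have 2479 = q(q + 30), so q² + 30q − 2479 = 0.
Discriminant: 30² + 4·2479 = 900 + 9916 = 10816; √10816 = 104.
q = (−30 + 104)/2 = 37, and p = q + 30 = 67.
Check: 37 · 67 = 2479.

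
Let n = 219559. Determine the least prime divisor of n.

219559 is odd.
Digit sum 31, not divisible by 3.
Ends in 9: not divisible by 5.
7: 219559 = 7·31365 + 4
11: 219559 = 11·19959 + 10
13: 219559 = 13·16889 + 2
17: 219559 = 17·12915 + 4
19: 219559 = 19·11555 + 14
23: 219559 = 23·9546 + 1
29: 219559 = 29·7571

29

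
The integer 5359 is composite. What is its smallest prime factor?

23

5359 is odd.
Digit sum 22, not divisible by 3.
Ends in 9: not divisible by 5.
7: 5359 = 7·765 + 4
11: 5359 = 11·487 + 2
13: 5359 = 13·412 + 3
17: 5359 = 17·315 + 4
19: 5359 = 19·282 + 1
23: 5359 = 23·233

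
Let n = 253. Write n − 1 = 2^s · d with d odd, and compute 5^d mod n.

253 − 1 = 252 = 2^2 · 63, so d = 63.
5^1 ≡ 5 (mod 253)
5^2 ≡ 5^2 = 25 ≡ 25 (mod 253)
5^4 ≡ 25^2 = 625 ≡ 119 (mod 253)
5^8 ≡ 119^2 = 14161 ≡ 246 (mod 253)
5^16 ≡ 246^2 = 60516 ≡ 49 (mod 253)
5^32 ≡ 49^2 = 2401 ≡ 124 (mod 253)
63 = 32 + 16 + 8 + 4 + 2 + 1 in binary powers of 2.
So 5^63 ≡ 124 · 49 · 246 · 119 · 25 · 5 ≡ 191 (mod 253).
Squaring chain: 191 → 49; never reaches −1, so base 5 is a Miller–Rabin witness that 253 is composite.

191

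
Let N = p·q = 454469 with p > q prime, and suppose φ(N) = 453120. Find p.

φ(n) = (p−1)(q−1) = n − (p+q) + 1, so p + q = 454469 − 453120 + 1 = 1350.
p and q are the roots of t² − 1350t + 454469 = 0.
Discriminant: 1350² − 4·454469 = 1822500 − 1817876 = 4624; √4624 = 68.
q = (1350 − 68)/2 = 641, p = (1350 + 68)/2 = 709.
Check: 641 · 709 = 454469.

709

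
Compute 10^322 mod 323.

10^1 ≡ 10 (mod 323)
10^2 ≡ 10^2 = 100 ≡ 100 (mod 323)
10^4 ≡ 100^2 = 10000 ≡ 310 (mod 323)
10^8 ≡ 310^2 = 96100 ≡ 169 (mod 323)
10^16 ≡ 169^2 = 28561 ≡ 137 (mod 323)
10^32 ≡ 137^2 = 18769 ≡ 35 (mod 323)
10^64 ≡ 35^2 = 1225 ≡ 256 (mod 323)
10^128 ≡ 256^2 = 65536 ≡ 290 (mod 323)
10^256 ≡ 290^2 = 84100 ≡ 120 (mod 323)
322 = 256 + 64 + 2 in binary powers of 2.
So 10^322 ≡ 120 · 256 · 100 ≡ 270 (mod 323).
Since 270 ≠ 1, base 10 is a Fermat witness: 323 is composite.

270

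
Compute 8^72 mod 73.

1

8^1 ≡ 8 (mod 73)
8^2 ≡ 8^2 = 64 ≡ 64 (mod 73)
8^4 ≡ 64^2 = 4096 ≡ 8 (mod 73)
8^8 ≡ 8^2 = 64 ≡ 64 (mod 73)
8^16 ≡ 64^2 = 4096 ≡ 8 (mod 73)
8^32 ≡ 8^2 = 64 ≡ 64 (mod 73)
8^64 ≡ 64^2 = 4096 ≡ 8 (mod 73)
72 = 64 + 8 in binary powers of 2.
So 8^72 ≡ 8 · 64 ≡ 1 (mod 73).
Since the result is 1, base 8 gives no evidence that 73 is composite.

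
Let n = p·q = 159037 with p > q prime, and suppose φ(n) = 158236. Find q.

359

φ(n) = (p−1)(q−1) = n − (p+q) + 1, so p + q = 159037 − 158236 + 1 = 802.
p and q are the roots of t² − 802t + 159037 = 0.
Discriminant: 802² − 4·159037 = 643204 − 636148 = 7056; √7056 = 84.
q = (802 − 84)/2 = 359, p = (802 + 84)/2 = 443.
Check: 359 · 443 = 159037.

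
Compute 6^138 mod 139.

1

6^1 ≡ 6 (mod 139)
6^2 ≡ 6^2 = 36 ≡ 36 (mod 139)
6^4 ≡ 36^2 = 1296 ≡ 45 (mod 139)
6^8 ≡ 45^2 = 2025 ≡ 79 (mod 139)
6^16 ≡ 79^2 = 6241 ≡ 125 (mod 139)
6^32 ≡ 125^2 = 15625 ≡ 57 (mod 139)
6^64 ≡ 57^2 = 3249 ≡ 52 (mod 139)
6^128 ≡ 52^2 = 2704 ≡ 63 (mod 139)
138 = 128 + 8 + 2 in binary powers of 2.
So 6^138 ≡ 63 · 79 · 36 ≡ 1 (mod 139).
Since the result is 1, base 6 gives no evidence that 139 is composite.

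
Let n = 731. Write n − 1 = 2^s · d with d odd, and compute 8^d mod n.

731 − 1 = 730 = 2^1 · 365, so d = 365.
8^1 ≡ 8 (mod 731)
8^2 ≡ 8^2 = 64 ≡ 64 (mod 731)
8^4 ≡ 64^2 = 4096 ≡ 441 (mod 731)
8^8 ≡ 441^2 = 194481 ≡ 35 (mod 731)
8^16 ≡ 35^2 = 1225 ≡ 494 (mod 731)
8^32 ≡ 494^2 = 244036 ≡ 613 (mod 731)
8^64 ≡ 613^2 = 375769 ≡ 35 (mod 731)
8^128 ≡ 35^2 = 1225 ≡ 494 (mod 731)
8^256 ≡ 494^2 = 244036 ≡ 613 (mod 731)
365 = 256 + 64 + 32 + 8 + 4 + 1 in binary powers of 2.
So 8^365 ≡ 613 · 35 · 613 · 35 · 441 · 8 ≡ 94 (mod 731).
Squaring chain: 94; never reaches −1, so base 8 is a Miller–Rabin witness that 731 is composite.

94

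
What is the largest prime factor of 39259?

83

39259 = 11 · 3569
3569 = 43 · 83
83 is prime.
So 39259 = 11 · 43 · 83; the largest prime factor is 83.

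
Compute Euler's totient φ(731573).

Factor: 731573 = 61 · 67 · 179.
φ(731573) = (61−1) · (67−1) · (179−1) = 60 · 66 · 178 = 704880.

704880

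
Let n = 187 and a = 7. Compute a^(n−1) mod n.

7^1 ≡ 7 (mod 187)
7^2 ≡ 7^2 = 49 ≡ 49 (mod 187)
7^4 ≡ 49^2 = 2401 ≡ 157 (mod 187)
7^8 ≡ 157^2 = 24649 ≡ 152 (mod 187)
7^16 ≡ 152^2 = 23104 ≡ 103 (mod 187)
7^32 ≡ 103^2 = 10609 ≡ 137 (mod 187)
7^64 ≡ 137^2 = 18769 ≡ 69 (mod 187)
7^128 ≡ 69^2 = 4761 ≡ 86 (mod 187)
186 = 128 + 32 + 16 + 8 + 2 in binary powers of 2.
So 7^186 ≡ 86 · 137 · 103 · 152 · 49 ≡ 70 (mod 187).
Since 70 ≠ 1, base 7 is a Fermat witness: 187 is composite.

70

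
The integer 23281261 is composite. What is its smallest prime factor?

23281261 is odd.
Digit sum 25, not divisible by 3.
Ends in 1: not divisible by 5.
7: 23281261 = 7·3325894 + 3
11: 23281261 = 11·2116478 + 3
13: 23281261 = 13·1790866 + 3
17: 23281261 = 17·1369485 + 16
19: 23281261 = 19·1225329 + 10
23: 23281261 = 23·1012228 + 17
29: 23281261 = 29·802802 + 3
31: 23281261 = 31·751008 + 13
37: 23281261 = 37·629223 + 10
41: 23281261 = 41·567835 + 26
43: 23281261 = 43·541424 + 29
47: 23281261 = 47·495345 + 46
53: 23281261 = 53·439269 + 4
59: 23281261 = 59·394597 + 38
61: 23281261 = 61·381660 + 1
67: 23281261 = 67·347481 + 34
71: 23281261 = 71·327905 + 6
73: 23281261 = 73·318921 + 28
79: 23281261 = 79·294699 + 40
83: 23281261 = 83·280497 + 10
89: 23281261 = 89·261587 + 18
97: 23281261 = 97·240013

97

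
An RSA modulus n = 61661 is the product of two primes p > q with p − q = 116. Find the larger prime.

Since p = q + 116, we have 61661 = q(q + 116), so q² + 116q − 61661 = 0.
Discriminant: 116² + 4·61661 = 13456 + 246644 = 260100; √260100 = 510.
q = (−116 + 510)/2 = 197, and p = q + 116 = 313.
Check: 197 · 313 = 61661.

313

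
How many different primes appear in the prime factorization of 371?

2

371 = 7 · 53
371 = 7 · 53, which has 2 distinct prime factors.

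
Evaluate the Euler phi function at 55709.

Factor: 55709 = 17 · 29 · 113.
φ(55709) = (17−1) · (29−1) · (113−1) = 16 · 28 · 112 = 50176.

50176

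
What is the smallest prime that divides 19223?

47

19223 is odd.
Digit sum 17, not divisible by 3.
Ends in 3: not divisible by 5.
7: 19223 = 7·2746 + 1
11: 19223 = 11·1747 + 6
13: 19223 = 13·1478 + 9
17: 19223 = 17·1130 + 13
19: 19223 = 19·1011 + 14
23: 19223 = 23·835 + 18
29: 19223 = 29·662 + 25
31: 19223 = 31·620 + 3
37: 19223 = 37·519 + 20
41: 19223 = 41·468 + 35
43: 19223 = 43·447 + 2
47: 19223 = 47·409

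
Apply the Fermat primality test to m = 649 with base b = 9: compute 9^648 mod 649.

9^1 ≡ 9 (mod 649)
9^2 ≡ 9^2 = 81 ≡ 81 (mod 649)
9^4 ≡ 81^2 = 6561 ≡ 71 (mod 649)
9^8 ≡ 71^2 = 5041 ≡ 498 (mod 649)
9^16 ≡ 498^2 = 248004 ≡ 86 (mod 649)
9^32 ≡ 86^2 = 7396 ≡ 257 (mod 649)
9^64 ≡ 257^2 = 66049 ≡ 500 (mod 649)
9^128 ≡ 500^2 = 250000 ≡ 135 (mod 649)
9^256 ≡ 135^2 = 18225 ≡ 53 (mod 649)
9^512 ≡ 53^2 = 2809 ≡ 213 (mod 649)
648 = 512 + 128 + 8 in binary powers of 2.
So 9^648 ≡ 213 · 135 · 498 ≡ 454 (mod 649).
Since 454 ≠ 1, base 9 is a Fermat witness: 649 is composite.

454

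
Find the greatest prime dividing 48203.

48203 = 19 · 2537
2537 = 43 · 59
59 is prime.
So 48203 = 19 · 43 · 59; the largest prime factor is 59.

59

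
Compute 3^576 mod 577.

1

3^1 ≡ 3 (mod 577)
3^2 ≡ 3^2 = 9 ≡ 9 (mod 577)
3^4 ≡ 9^2 = 81 ≡ 81 (mod 577)
3^8 ≡ 81^2 = 6561 ≡ 214 (mod 577)
3^16 ≡ 214^2 = 45796 ≡ 213 (mod 577)
3^32 ≡ 213^2 = 45369 ≡ 363 (mod 577)
3^64 ≡ 363^2 = 131769 ≡ 213 (mod 577)
3^128 ≡ 213^2 = 45369 ≡ 363 (mod 577)
3^256 ≡ 363^2 = 131769 ≡ 213 (mod 577)
3^512 ≡ 213^2 = 45369 ≡ 363 (mod 577)
576 = 512 + 64 in binary powers of 2.
So 3^576 ≡ 363 · 213 ≡ 1 (mod 577).
Since the result is 1, base 3 gives no evidence that 577 is composite.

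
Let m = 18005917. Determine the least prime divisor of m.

79

18005917 is odd.
Digit sum 31, not divisible by 3.
Ends in 7: not divisible by 5.
7: 18005917 = 7·2572273 + 6
11: 18005917 = 11·1636901 + 6
13: 18005917 = 13·1385070 + 7
17: 18005917 = 17·1059171 + 10
19: 18005917 = 19·947679 + 16
23: 18005917 = 23·782865 + 22
29: 18005917 = 29·620893 + 20
31: 18005917 = 31·580836 + 1
37: 18005917 = 37·486646 + 15
41: 18005917 = 41·439168 + 29
43: 18005917 = 43·418742 + 11
47: 18005917 = 47·383104 + 29
53: 18005917 = 53·339734 + 15
59: 18005917 = 59·305185 + 2
61: 18005917 = 61·295178 + 59
67: 18005917 = 67·268745 + 2
71: 18005917 = 71·253604 + 33
73: 18005917 = 73·246656 + 29
79: 18005917 = 79·227923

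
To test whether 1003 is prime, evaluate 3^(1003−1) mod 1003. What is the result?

3^1 ≡ 3 (mod 1003)
3^2 ≡ 3^2 = 9 ≡ 9 (mod 1003)
3^4 ≡ 9^2 = 81 ≡ 81 (mod 1003)
3^8 ≡ 81^2 = 6561 ≡ 543 (mod 1003)
3^16 ≡ 543^2 = 294849 ≡ 970 (mod 1003)
3^32 ≡ 970^2 = 940900 ≡ 86 (mod 1003)
3^64 ≡ 86^2 = 7396 ≡ 375 (mod 1003)
3^128 ≡ 375^2 = 140625 ≡ 205 (mod 1003)
3^256 ≡ 205^2 = 42025 ≡ 902 (mod 1003)
3^512 ≡ 902^2 = 813604 ≡ 171 (mod 1003)
1002 = 512 + 256 + 128 + 64 + 32 + 8 + 2 in binary powers of 2.
So 3^1002 ≡ 171 · 902 · 205 · 375 · 86 · 543 · 9 ≡ 144 (mod 1003).
Since 144 ≠ 1, base 3 is a Fermat witness: 1003 is composite.

144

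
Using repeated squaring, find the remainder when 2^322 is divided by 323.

2^1 ≡ 2 (mod 323)
2^2 ≡ 2^2 = 4 ≡ 4 (mod 323)
2^4 ≡ 4^2 = 16 ≡ 16 (mod 323)
2^8 ≡ 16^2 = 256 ≡ 256 (mod 323)
2^16 ≡ 256^2 = 65536 ≡ 290 (mod 323)
2^32 ≡ 290^2 = 84100 ≡ 120 (mod 323)
2^64 ≡ 120^2 = 14400 ≡ 188 (mod 323)
2^128 ≡ 188^2 = 35344 ≡ 137 (mod 323)
2^256 ≡ 137^2 = 18769 ≡ 35 (mod 323)
322 = 256 + 64 + 2 in binary powers of 2.
So 2^322 ≡ 35 · 188 · 4 ≡ 157 (mod 323).
Since 157 ≠ 1, base 2 is a Fermat witness: 323 is composite.

157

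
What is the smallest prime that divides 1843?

1843 is odd.
Digit sum 16, not divisible by 3.
Ends in 3: not divisible by 5.
7: 1843 = 7·263 + 2
11: 1843 = 11·167 + 6
13: 1843 = 13·141 + 10
17: 1843 = 17·108 + 7
19: 1843 = 19·97

19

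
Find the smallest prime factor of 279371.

279371 is odd.
Digit sum 29, not divisible by 3.
Ends in 1: not divisible by 5.
7: 279371 = 7·39910 + 1
11: 279371 = 11·25397 + 4
13: 279371 = 13·21490 + 1
17: 279371 = 17·16433 + 10
19: 279371 = 19·14703 + 14
23: 279371 = 23·12146 + 13
29: 279371 = 29·9633 + 14
31: 279371 = 31·9011 + 30
37: 279371 = 37·7550 + 21
41: 279371 = 41·6813 + 38
43: 279371 = 43·6497

43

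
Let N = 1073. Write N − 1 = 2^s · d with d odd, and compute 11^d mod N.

677

1073 − 1 = 1072 = 2^4 · 67, so d = 67.
11^1 ≡ 11 (mod 1073)
11^2 ≡ 11^2 = 121 ≡ 121 (mod 1073)
11^4 ≡ 121^2 = 14641 ≡ 692 (mod 1073)
11^8 ≡ 692^2 = 478864 ≡ 306 (mod 1073)
11^16 ≡ 306^2 = 93636 ≡ 285 (mod 1073)
11^32 ≡ 285^2 = 81225 ≡ 750 (mod 1073)
11^64 ≡ 750^2 = 562500 ≡ 248 (mod 1073)
67 = 64 + 2 + 1 in binary powers of 2.
So 11^67 ≡ 248 · 121 · 11 ≡ 677 (mod 1073).
Squaring chain: 677 → 158 → 285 → 750; never reaches −1, so base 11 is a Miller–Rabin witness that 1073 is composite.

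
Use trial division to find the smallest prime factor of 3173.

19

3173 is odd.
Digit sum 14, not divisible by 3.
Ends in 3: not divisible by 5.
7: 3173 = 7·453 + 2
11: 3173 = 11·288 + 5
13: 3173 = 13·244 + 1
17: 3173 = 17·186 + 11
19: 3173 = 19·167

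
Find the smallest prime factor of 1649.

1649 is odd.
Digit sum 20, not divisible by 3.
Ends in 9: not divisible by 5.
7: 1649 = 7·235 + 4
11: 1649 = 11·149 + 10
13: 1649 = 13·126 + 11
17: 1649 = 17·97

17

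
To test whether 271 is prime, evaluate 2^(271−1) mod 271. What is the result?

1

2^1 ≡ 2 (mod 271)
2^2 ≡ 2^2 = 4 ≡ 4 (mod 271)
2^4 ≡ 4^2 = 16 ≡ 16 (mod 271)
2^8 ≡ 16^2 = 256 ≡ 256 (mod 271)
2^16 ≡ 256^2 = 65536 ≡ 225 (mod 271)
2^32 ≡ 225^2 = 50625 ≡ 219 (mod 271)
2^64 ≡ 219^2 = 47961 ≡ 265 (mod 271)
2^128 ≡ 265^2 = 70225 ≡ 36 (mod 271)
2^256 ≡ 36^2 = 1296 ≡ 212 (mod 271)
270 = 256 + 8 + 4 + 2 in binary powers of 2.
So 2^270 ≡ 212 · 256 · 16 · 4 ≡ 1 (mod 271).
Since the result is 1, base 2 gives no evidence that 271 is composite.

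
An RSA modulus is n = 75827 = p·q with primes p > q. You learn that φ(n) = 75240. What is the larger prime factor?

φ(n) = (p−1)(q−1) = n − (p+q) + 1, so p + q = 75827 − 75240 + 1 = 588.
p and q are the roots of t² − 588t + 75827 = 0.
Discriminant: 588² − 4·75827 = 345744 − 303308 = 42436; √42436 = 206.
q = (588 − 206)/2 = 191, p = (588 + 206)/2 = 397.
Check: 191 · 397 = 75827.

397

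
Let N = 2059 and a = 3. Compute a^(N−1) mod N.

289

3^1 ≡ 3 (mod 2059)
3^2 ≡ 3^2 = 9 ≡ 9 (mod 2059)
3^4 ≡ 9^2 = 81 ≡ 81 (mod 2059)
3^8 ≡ 81^2 = 6561 ≡ 384 (mod 2059)
3^16 ≡ 384^2 = 147456 ≡ 1267 (mod 2059)
3^32 ≡ 1267^2 = 1605289 ≡ 1328 (mod 2059)
3^64 ≡ 1328^2 = 1763584 ≡ 1080 (mod 2059)
3^128 ≡ 1080^2 = 1166400 ≡ 1006 (mod 2059)
3^256 ≡ 1006^2 = 1012036 ≡ 1067 (mod 2059)
3^512 ≡ 1067^2 = 1138489 ≡ 1921 (mod 2059)
3^1024 ≡ 1921^2 = 3690241 ≡ 513 (mod 2059)
3^2048 ≡ 513^2 = 263169 ≡ 1676 (mod 2059)
2058 = 2048 + 8 + 2 in binary powers of 2.
So 3^2058 ≡ 1676 · 384 · 9 ≡ 289 (mod 2059).
Since 289 ≠ 1, base 3 is a Fermat witness: 2059 is composite.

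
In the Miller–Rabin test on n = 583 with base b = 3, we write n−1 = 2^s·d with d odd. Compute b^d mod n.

234

583 − 1 = 582 = 2^1 · 291, so d = 291.
3^1 ≡ 3 (mod 583)
3^2 ≡ 3^2 = 9 ≡ 9 (mod 583)
3^4 ≡ 9^2 = 81 ≡ 81 (mod 583)
3^8 ≡ 81^2 = 6561 ≡ 148 (mod 583)
3^16 ≡ 148^2 = 21904 ≡ 333 (mod 583)
3^32 ≡ 333^2 = 110889 ≡ 119 (mod 583)
3^64 ≡ 119^2 = 14161 ≡ 169 (mod 583)
3^128 ≡ 169^2 = 28561 ≡ 577 (mod 583)
3^256 ≡ 577^2 = 332929 ≡ 36 (mod 583)
291 = 256 + 32 + 2 + 1 in binary powers of 2.
So 3^291 ≡ 36 · 119 · 9 · 3 ≡ 234 (mod 583).
Squaring chain: 234; never reaches −1, so base 3 is a Miller–Rabin witness that 583 is composite.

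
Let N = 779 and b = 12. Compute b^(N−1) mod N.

12^1 ≡ 12 (mod 779)
12^2 ≡ 12^2 = 144 ≡ 144 (mod 779)
12^4 ≡ 144^2 = 20736 ≡ 482 (mod 779)
12^8 ≡ 482^2 = 232324 ≡ 182 (mod 779)
12^16 ≡ 182^2 = 33124 ≡ 406 (mod 779)
12^32 ≡ 406^2 = 164836 ≡ 467 (mod 779)
12^64 ≡ 467^2 = 218089 ≡ 748 (mod 779)
12^128 ≡ 748^2 = 559504 ≡ 182 (mod 779)
12^256 ≡ 182^2 = 33124 ≡ 406 (mod 779)
12^512 ≡ 406^2 = 164836 ≡ 467 (mod 779)
778 = 512 + 256 + 8 + 2 in binary powers of 2.
So 12^778 ≡ 467 · 406 · 182 · 144 ≡ 121 (mod 779).
Since 121 ≠ 1, base 12 is a Fermat witness: 779 is composite.

121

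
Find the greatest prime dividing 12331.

59

12331 = 11 · 1121
1121 = 19 · 59
59 is prime.
So 12331 = 11 · 19 · 59; the largest prime factor is 59.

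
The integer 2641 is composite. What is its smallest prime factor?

19

2641 is odd.
Digit sum 13, not divisible by 3.
Ends in 1: not divisible by 5.
7: 2641 = 7·377 + 2
11: 2641 = 11·240 + 1
13: 2641 = 13·203 + 2
17: 2641 = 17·155 + 6
19: 2641 = 19·139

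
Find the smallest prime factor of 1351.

1351 is odd.
Digit sum 10, not divisible by 3.
Ends in 1: not divisible by 5.
7: 1351 = 7·193

7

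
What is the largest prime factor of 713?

713 = 23 · 31
31 is prime.
So 713 = 23 · 31; the largest prime factor is 31.

31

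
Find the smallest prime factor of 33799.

33799 is odd.
Digit sum 31, not divisible by 3.
Ends in 9: not divisible by 5.
7: 33799 = 7·4828 + 3
11: 33799 = 11·3072 + 7
13: 33799 = 13·2599 + 12
17: 33799 = 17·1988 + 3
19: 33799 = 19·1778 + 17
23: 33799 = 23·1469 + 12
29: 33799 = 29·1165 + 14
31: 33799 = 31·1090 + 9
37: 33799 = 37·913 + 18
41: 33799 = 41·824 + 15
43: 33799 = 43·786 + 1
47: 33799 = 47·719 + 6
53: 33799 = 53·637 + 38
59: 33799 = 59·572 + 51
61: 33799 = 61·554 + 5
67: 33799 = 67·504 + 31
71: 33799 = 71·476 + 3
73: 33799 = 73·463

73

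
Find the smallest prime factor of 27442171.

89

27442171 is odd.
Digit sum 28, not divisible by 3.
Ends in 1: not divisible by 5.
7: 27442171 = 7·3920310 + 1
11: 27442171 = 11·2494742 + 9
13: 27442171 = 13·2110936 + 3
17: 27442171 = 17·1614245 + 6
19: 27442171 = 19·1444324 + 15
23: 27442171 = 23·1193137 + 20
29: 27442171 = 29·946281 + 22
31: 27442171 = 31·885231 + 10
37: 27442171 = 37·741680 + 11
41: 27442171 = 41·669321 + 10
43: 27442171 = 43·638190 + 1
47: 27442171 = 47·583875 + 46
53: 27442171 = 53·517776 + 43
59: 27442171 = 59·465121 + 32
61: 27442171 = 61·449871 + 40
67: 27442171 = 67·409584 + 43
71: 27442171 = 71·386509 + 32
73: 27442171 = 73·375920 + 11
79: 27442171 = 79·347369 + 20
83: 27442171 = 83·330628 + 47
89: 27442171 = 89·308339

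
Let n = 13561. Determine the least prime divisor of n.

13561 is odd.
Digit sum 16, not divisible by 3.
Ends in 1: not divisible by 5.
7: 13561 = 7·1937 + 2
11: 13561 = 11·1232 + 9
13: 13561 = 13·1043 + 2
17: 13561 = 17·797 + 12
19: 13561 = 19·713 + 14
23: 13561 = 23·589 + 14
29: 13561 = 29·467 + 18
31: 13561 = 31·437 + 14
37: 13561 = 37·366 + 19
41: 13561 = 41·330 + 31
43: 13561 = 43·315 + 16
47: 13561 = 47·288 + 25
53: 13561 = 53·255 + 46
59: 13561 = 59·229 + 50
61: 13561 = 61·222 + 19
67: 13561 = 67·202 + 27
71: 13561 = 71·191

71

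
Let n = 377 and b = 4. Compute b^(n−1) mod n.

165

4^1 ≡ 4 (mod 377)
4^2 ≡ 4^2 = 16 ≡ 16 (mod 377)
4^4 ≡ 16^2 = 256 ≡ 256 (mod 377)
4^8 ≡ 256^2 = 65536 ≡ 315 (mod 377)
4^16 ≡ 315^2 = 99225 ≡ 74 (mod 377)
4^32 ≡ 74^2 = 5476 ≡ 198 (mod 377)
4^64 ≡ 198^2 = 39204 ≡ 373 (mod 377)
4^128 ≡ 373^2 = 139129 ≡ 16 (mod 377)
4^256 ≡ 16^2 = 256 ≡ 256 (mod 377)
376 = 256 + 64 + 32 + 16 + 8 in binary powers of 2.
So 4^376 ≡ 256 · 373 · 198 · 74 · 315 ≡ 165 (mod 377).
Since 165 ≠ 1, base 4 is a Fermat witness: 377 is composite.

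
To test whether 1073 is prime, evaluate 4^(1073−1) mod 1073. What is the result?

4^1 ≡ 4 (mod 1073)
4^2 ≡ 4^2 = 16 ≡ 16 (mod 1073)
4^4 ≡ 16^2 = 256 ≡ 256 (mod 1073)
4^8 ≡ 256^2 = 65536 ≡ 83 (mod 1073)
4^16 ≡ 83^2 = 6889 ≡ 451 (mod 1073)
4^32 ≡ 451^2 = 203401 ≡ 604 (mod 1073)
4^64 ≡ 604^2 = 364816 ≡ 1069 (mod 1073)
4^128 ≡ 1069^2 = 1142761 ≡ 16 (mod 1073)
4^256 ≡ 16^2 = 256 ≡ 256 (mod 1073)
4^512 ≡ 256^2 = 65536 ≡ 83 (mod 1073)
4^1024 ≡ 83^2 = 6889 ≡ 451 (mod 1073)
1072 = 1024 + 32 + 16 in binary powers of 2.
So 4^1072 ≡ 451 · 604 · 451 ≡ 1069 (mod 1073).
Since 1069 ≠ 1, base 4 is a Fermat witness: 1073 is composite.

1069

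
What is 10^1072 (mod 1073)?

10^1 ≡ 10 (mod 1073)
10^2 ≡ 10^2 = 100 ≡ 100 (mod 1073)
10^4 ≡ 100^2 = 10000 ≡ 343 (mod 1073)
10^8 ≡ 343^2 = 117649 ≡ 692 (mod 1073)
10^16 ≡ 692^2 = 478864 ≡ 306 (mod 1073)
10^32 ≡ 306^2 = 93636 ≡ 285 (mod 1073)
10^64 ≡ 285^2 = 81225 ≡ 750 (mod 1073)
10^128 ≡ 750^2 = 562500 ≡ 248 (mod 1073)
10^256 ≡ 248^2 = 61504 ≡ 343 (mod 1073)
10^512 ≡ 343^2 = 117649 ≡ 692 (mod 1073)
10^1024 ≡ 692^2 = 478864 ≡ 306 (mod 1073)
1072 = 1024 + 32 + 16 in binary powers of 2.
So 10^1072 ≡ 306 · 285 · 306 ≡ 750 (mod 1073).
Since 750 ≠ 1, base 10 is a Fermat witness: 1073 is composite.

750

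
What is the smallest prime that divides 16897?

61

16897 is odd.
Digit sum 31, not divisible by 3.
Ends in 7: not divisible by 5.
7: 16897 = 7·2413 + 6
11: 16897 = 11·1536 + 1
13: 16897 = 13·1299 + 10
17: 16897 = 17·993 + 16
19: 16897 = 19·889 + 6
23: 16897 = 23·734 + 15
29: 16897 = 29·582 + 19
31: 16897 = 31·545 + 2
37: 16897 = 37·456 + 25
41: 16897 = 41·412 + 5
43: 16897 = 43·392 + 41
47: 16897 = 47·359 + 24
53: 16897 = 53·318 + 43
59: 16897 = 59·286 + 23
61: 16897 = 61·277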